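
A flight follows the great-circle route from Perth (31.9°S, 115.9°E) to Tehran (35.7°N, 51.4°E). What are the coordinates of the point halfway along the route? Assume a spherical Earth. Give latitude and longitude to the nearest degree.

≈ 2°N, 84°E

Write both endpoints as unit vectors p₁, p₂ with components (cos φ cos λ, cos φ sin λ, sin φ).
The central angle between the endpoints is δ = arccos(p₁·p₂) ≈ 1.582 rad (90.7°).
Interpolate at f = 1/2 with slerp weights a = sin((1−f)δ)/sin δ ≈ 0.711, b = sin(fδ)/sin δ ≈ 0.711.
p = a·p₁ + b·p₂ ≈ (0.097, 0.995, 0.039); φ = arcsin(p_z) ≈ 2.25°, λ = atan2(p_y, p_x) ≈ 84.45°.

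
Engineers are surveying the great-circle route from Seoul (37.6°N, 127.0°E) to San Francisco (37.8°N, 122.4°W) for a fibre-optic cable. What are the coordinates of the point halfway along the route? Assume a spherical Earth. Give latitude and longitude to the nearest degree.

≈ 54°N, 178°W

Convert each endpoint to a unit vector on the sphere (x = cos φ cos λ, y = cos φ sin λ, z = sin φ).
The central angle between the endpoints is δ = arccos(p₁·p₂) ≈ 1.416 rad (81.2°).
Interpolate at f = 1/2 with slerp weights a = sin((1−f)δ)/sin δ ≈ 0.658, b = sin(fδ)/sin δ ≈ 0.658.
p = a·p₁ + b·p₂ ≈ (-0.593, -0.023, 0.805); φ = arcsin(p_z) ≈ 53.63°, λ = atan2(p_y, p_x) ≈ -177.81°.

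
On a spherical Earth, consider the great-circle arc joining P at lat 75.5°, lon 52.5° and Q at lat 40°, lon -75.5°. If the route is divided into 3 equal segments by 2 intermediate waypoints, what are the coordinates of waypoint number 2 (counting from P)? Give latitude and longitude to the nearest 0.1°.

≈ lat 59.1°, lon -66.8°

Write both endpoints as unit vectors p₁, p₂ with components (cos φ cos λ, cos φ sin λ, sin φ).
The central angle between the endpoints is δ = arccos(p₁·p₂) ≈ 1.042 rad (59.7°).
Interpolate at f = 2/3 with slerp weights a = sin((1−f)δ)/sin δ ≈ 0.394, b = sin(fδ)/sin δ ≈ 0.741.
p = a·p₁ + b·p₂ ≈ (0.202, -0.472, 0.858); φ = arcsin(p_z) ≈ 59.13°, λ = atan2(p_y, p_x) ≈ -66.78°.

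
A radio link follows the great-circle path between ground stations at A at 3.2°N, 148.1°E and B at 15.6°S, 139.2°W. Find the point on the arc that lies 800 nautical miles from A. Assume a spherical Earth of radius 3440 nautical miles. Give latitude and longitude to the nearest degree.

≈ 1°S, 161°E

Write both endpoints as unit vectors p₁, p₂ with components (cos φ cos λ, cos φ sin λ, sin φ).
The central angle between the endpoints is δ = arccos(p₁·p₂) ≈ 1.296 rad (74.3°). The total great-circle distance is δ·R ≈ 1.296 × 3440 ≈ 4460 nmi, so the target fraction is f = 800/4460 ≈ 0.179.
Interpolate at f ≈ 0.179 with slerp weights a = sin((1−f)δ)/sin δ ≈ 0.908, b = sin(fδ)/sin δ ≈ 0.239.
p = a·p₁ + b·p₂ ≈ (-0.944, 0.329, -0.014); φ = arcsin(p_z) ≈ -0.78°, λ = atan2(p_y, p_x) ≈ 160.82°.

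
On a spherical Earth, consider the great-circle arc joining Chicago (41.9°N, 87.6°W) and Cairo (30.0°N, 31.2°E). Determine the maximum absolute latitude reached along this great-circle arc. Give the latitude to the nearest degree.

≈ 56°N

The great circle lies in the plane with unit normal n̂ = (p₁ × p₂)/|p₁ × p₂|.
Here n̂_z ≈ +0.565; the vertex latitude is φ_max = arccos|n̂_z| ≈ 55.6°.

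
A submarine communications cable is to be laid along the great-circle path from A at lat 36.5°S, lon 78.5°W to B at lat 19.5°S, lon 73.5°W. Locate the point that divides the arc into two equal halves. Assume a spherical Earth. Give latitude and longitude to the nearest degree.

≈ lat 28°S, lon 76°W

Convert each endpoint to a unit vector on the sphere (x = cos φ cos λ, y = cos φ sin λ, z = sin φ).
The central angle between the endpoints is δ = arccos(p₁·p₂) ≈ 0.306 rad (17.6°).
Interpolate at f = 1/2 with slerp weights a = sin((1−f)δ)/sin δ ≈ 0.506, b = sin(fδ)/sin δ ≈ 0.506.
p = a·p₁ + b·p₂ ≈ (0.217, -0.856, -0.470); φ = arcsin(p_z) ≈ -28.02°, λ = atan2(p_y, p_x) ≈ -75.80°.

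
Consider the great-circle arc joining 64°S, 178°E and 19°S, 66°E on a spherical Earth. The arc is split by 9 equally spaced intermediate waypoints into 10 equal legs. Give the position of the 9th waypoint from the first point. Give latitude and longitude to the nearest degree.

Convert each endpoint to a unit vector on the sphere (x = cos φ cos λ, y = cos φ sin λ, z = sin φ).
The central angle between the endpoints is δ = arccos(p₁·p₂) ≈ 1.433 rad (82.1°).
Interpolate at f = 9/10 with slerp weights a = sin((1−f)δ)/sin δ ≈ 0.144, b = sin(fδ)/sin δ ≈ 0.970.
p = a·p₁ + b·p₂ ≈ (0.310, 0.840, -0.445); φ = arcsin(p_z) ≈ -26.45°, λ = atan2(p_y, p_x) ≈ 69.75°.

≈ 26°S, 70°E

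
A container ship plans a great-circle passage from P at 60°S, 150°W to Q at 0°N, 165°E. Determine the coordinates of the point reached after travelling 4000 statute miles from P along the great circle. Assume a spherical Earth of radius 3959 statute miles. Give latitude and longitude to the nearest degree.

≈ 11°S, 169°E

The haversine formula gives a central angle δ ≈ 1.209 rad (69.3°) between the endpoints. The total great-circle distance is δ·R ≈ 1.209 × 3959 ≈ 4788 mi, so the target fraction is f = 4000/4788 ≈ 0.835.
Interpolate at f ≈ 0.835 with slerp weights a = sin((1−f)δ)/sin δ ≈ 0.211, b = sin(fδ)/sin δ ≈ 0.906.
p = a·p₁ + b·p₂ ≈ (-0.966, 0.182, -0.183); φ = arcsin(p_z) ≈ -10.55°, λ = atan2(p_y, p_x) ≈ 169.36°.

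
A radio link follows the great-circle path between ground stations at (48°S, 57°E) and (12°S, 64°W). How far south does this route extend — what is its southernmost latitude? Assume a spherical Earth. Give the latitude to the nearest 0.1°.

≈ 55.2°S

The great circle lies in the plane with unit normal n̂ = (p₁ × p₂)/|p₁ × p₂|.
Here n̂_z ≈ -0.571; the vertex latitude is φ_max = arccos|n̂_z| ≈ 55.2°.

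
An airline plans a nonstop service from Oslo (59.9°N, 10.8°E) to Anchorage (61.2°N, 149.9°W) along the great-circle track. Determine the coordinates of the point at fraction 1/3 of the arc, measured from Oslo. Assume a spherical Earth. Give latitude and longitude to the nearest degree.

Convert each endpoint to a unit vector on the sphere (x = cos φ cos λ, y = cos φ sin λ, z = sin φ).
The central angle between the endpoints is δ = arccos(p₁·p₂) ≈ 1.012 rad (58.0°).
Interpolate at f = 1/3 with slerp weights a = sin((1−f)δ)/sin δ ≈ 0.737, b = sin(fδ)/sin δ ≈ 0.390.
p = a·p₁ + b·p₂ ≈ (0.200, -0.025, 0.979); φ = arcsin(p_z) ≈ 78.36°, λ = atan2(p_y, p_x) ≈ -7.14°.

≈ (78°N, 7°W)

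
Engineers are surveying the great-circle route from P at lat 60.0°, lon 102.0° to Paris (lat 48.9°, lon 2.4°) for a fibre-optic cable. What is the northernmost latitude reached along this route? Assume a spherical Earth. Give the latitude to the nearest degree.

≈ 66°

The great circle lies in the plane with unit normal n̂ = (p₁ × p₂)/|p₁ × p₂|.
Here n̂_z ≈ -0.404; the vertex latitude is φ_max = arccos|n̂_z| ≈ 66.2°.
Check via Clairaut: cos φ_max = |cos φ₁| · sin C = cos(60.0°)·sin(54.0°) ≈ 0.404, again giving ≈ 66.2°.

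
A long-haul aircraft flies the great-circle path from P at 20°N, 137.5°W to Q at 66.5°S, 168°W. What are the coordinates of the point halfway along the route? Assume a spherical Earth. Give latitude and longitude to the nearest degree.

≈ 24°S, 146°W

The haversine formula gives a central angle δ ≈ 1.562 rad (89.5°) between the endpoints.
Interpolate at f = 1/2 with slerp weights a = sin((1−f)δ)/sin δ ≈ 0.704, b = sin(fδ)/sin δ ≈ 0.704.
p = a·p₁ + b·p₂ ≈ (-0.762, -0.505, -0.405); φ = arcsin(p_z) ≈ -23.88°, λ = atan2(p_y, p_x) ≈ -146.46°.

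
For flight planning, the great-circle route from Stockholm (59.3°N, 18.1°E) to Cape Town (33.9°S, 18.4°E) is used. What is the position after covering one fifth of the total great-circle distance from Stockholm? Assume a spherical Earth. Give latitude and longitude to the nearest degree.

The haversine formula gives a central angle δ ≈ 1.627 rad (93.2°) between the endpoints.
Interpolate at f = 1/5 with slerp weights a = sin((1−f)δ)/sin δ ≈ 0.965, b = sin(fδ)/sin δ ≈ 0.320.
p = a·p₁ + b·p₂ ≈ (0.721, 0.237, 0.652); φ = arcsin(p_z) ≈ 40.66°, λ = atan2(p_y, p_x) ≈ 18.21°.

≈ 41°N, 18°E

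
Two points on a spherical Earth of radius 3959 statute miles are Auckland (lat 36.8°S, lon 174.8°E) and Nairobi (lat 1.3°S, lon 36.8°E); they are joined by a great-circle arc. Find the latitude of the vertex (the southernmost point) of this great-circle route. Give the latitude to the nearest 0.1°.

≈ 48.8°S

The great circle lies in the plane with unit normal n̂ = (p₁ × p₂)/|p₁ × p₂|.
Here n̂_z ≈ -0.658; the vertex latitude is φ_max = arccos|n̂_z| ≈ 48.8°.
Check via Clairaut: cos φ_max = |cos φ₁| · sin C = cos(36.8°)·sin(124.7°) ≈ 0.658, again giving ≈ 48.8°.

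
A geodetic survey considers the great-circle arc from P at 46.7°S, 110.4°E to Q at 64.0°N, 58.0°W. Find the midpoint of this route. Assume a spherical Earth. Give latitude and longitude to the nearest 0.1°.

≈ 32.2°N, 91.4°E

Convert each endpoint to a unit vector on the sphere (x = cos φ cos λ, y = cos φ sin λ, z = sin φ).
The central angle between the endpoints is δ = arccos(p₁·p₂) ≈ 2.820 rad (161.6°).
Interpolate at f = 1/2 with slerp weights a = sin((1−f)δ)/sin δ ≈ 3.120, b = sin(fδ)/sin δ ≈ 3.120.
p = a·p₁ + b·p₂ ≈ (-0.021, 0.846, 0.534); φ = arcsin(p_z) ≈ 32.24°, λ = atan2(p_y, p_x) ≈ 91.43°.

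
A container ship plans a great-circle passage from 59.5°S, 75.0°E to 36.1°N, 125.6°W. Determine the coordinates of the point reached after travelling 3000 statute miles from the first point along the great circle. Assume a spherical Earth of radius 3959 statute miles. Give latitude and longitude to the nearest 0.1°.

≈ 63.8°S, 177.1°E

Write both endpoints as unit vectors p₁, p₂ with components (cos φ cos λ, cos φ sin λ, sin φ).
The central angle between the endpoints is δ = arccos(p₁·p₂) ≈ 2.672 rad (153.1°). The total great-circle distance is δ·R ≈ 2.672 × 3959 ≈ 10577 mi, so the target fraction is f = 3000/10577 ≈ 0.284.
Interpolate at f ≈ 0.284 with slerp weights a = sin((1−f)δ)/sin δ ≈ 2.079, b = sin(fδ)/sin δ ≈ 1.517.
p = a·p₁ + b·p₂ ≈ (-0.441, 0.022, -0.897); φ = arcsin(p_z) ≈ -63.82°, λ = atan2(p_y, p_x) ≈ 177.09°.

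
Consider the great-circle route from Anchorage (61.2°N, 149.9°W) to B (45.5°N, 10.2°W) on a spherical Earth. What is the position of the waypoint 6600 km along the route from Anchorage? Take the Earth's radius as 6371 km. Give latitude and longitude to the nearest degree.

≈ (54°N, 15°W)

The haversine formula gives a central angle δ ≈ 1.194 rad (68.4°) between the endpoints. The total great-circle distance is δ·R ≈ 1.194 × 6371 ≈ 7610 km, so the target fraction is f = 6600/7610 ≈ 0.867.
Interpolate at f ≈ 0.867 with slerp weights a = sin((1−f)δ)/sin δ ≈ 0.170, b = sin(fδ)/sin δ ≈ 0.925.
p = a·p₁ + b·p₂ ≈ (0.567, -0.156, 0.809); φ = arcsin(p_z) ≈ 53.96°, λ = atan2(p_y, p_x) ≈ -15.36°.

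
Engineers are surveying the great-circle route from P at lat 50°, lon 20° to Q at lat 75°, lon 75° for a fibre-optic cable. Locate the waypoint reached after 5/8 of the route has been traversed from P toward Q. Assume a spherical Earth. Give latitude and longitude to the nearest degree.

The haversine formula gives a central angle δ ≈ 0.582 rad (33.3°) between the endpoints.
Interpolate at f = 5/8 with slerp weights a = sin((1−f)δ)/sin δ ≈ 0.394, b = sin(fδ)/sin δ ≈ 0.647.
p = a·p₁ + b·p₂ ≈ (0.281, 0.248, 0.927); φ = arcsin(p_z) ≈ 67.96°, λ = atan2(p_y, p_x) ≈ 41.45°.

≈ lat 68°, lon 41°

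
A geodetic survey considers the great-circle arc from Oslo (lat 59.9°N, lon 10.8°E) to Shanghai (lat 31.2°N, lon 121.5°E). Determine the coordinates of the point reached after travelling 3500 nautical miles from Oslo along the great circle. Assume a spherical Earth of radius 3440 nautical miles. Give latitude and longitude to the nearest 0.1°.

≈ lat 43.4°N, lon 111.8°E

From cos δ = sin φ₁ sin φ₂ + cos φ₁ cos φ₂ cos Δλ, the central angle is δ ≈ 1.270 rad (72.8°). The total great-circle distance is δ·R ≈ 1.270 × 3440 ≈ 4368 nmi, so the target fraction is f = 3500/4368 ≈ 0.801.
Interpolate at f ≈ 0.801 with slerp weights a = sin((1−f)δ)/sin δ ≈ 0.261, b = sin(fδ)/sin δ ≈ 0.891.
p = a·p₁ + b·p₂ ≈ (-0.269, 0.674, 0.688); φ = arcsin(p_z) ≈ 43.44°, λ = atan2(p_y, p_x) ≈ 111.78°.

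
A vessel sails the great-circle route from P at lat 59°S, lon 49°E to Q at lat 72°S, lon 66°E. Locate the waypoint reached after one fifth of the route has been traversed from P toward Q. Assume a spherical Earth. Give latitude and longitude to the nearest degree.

≈ lat 62°S, lon 51°E

The haversine formula gives a central angle δ ≈ 0.256 rad (14.7°) between the endpoints.
Interpolate at f = 1/5 with slerp weights a = sin((1−f)δ)/sin δ ≈ 0.803, b = sin(fδ)/sin δ ≈ 0.202.
p = a·p₁ + b·p₂ ≈ (0.297, 0.369, -0.881); φ = arcsin(p_z) ≈ -61.72°, λ = atan2(p_y, p_x) ≈ 51.21°.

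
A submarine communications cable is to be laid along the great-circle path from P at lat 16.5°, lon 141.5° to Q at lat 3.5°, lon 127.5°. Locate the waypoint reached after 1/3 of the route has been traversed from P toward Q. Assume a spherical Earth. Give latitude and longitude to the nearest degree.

≈ lat 12°, lon 137°

Write both endpoints as unit vectors p₁, p₂ with components (cos φ cos λ, cos φ sin λ, sin φ).
The central angle between the endpoints is δ = arccos(p₁·p₂) ≈ 0.330 rad (18.9°).
Interpolate at f = 1/3 with slerp weights a = sin((1−f)δ)/sin δ ≈ 0.673, b = sin(fδ)/sin δ ≈ 0.339.
p = a·p₁ + b·p₂ ≈ (-0.711, 0.670, 0.212); φ = arcsin(p_z) ≈ 12.24°, λ = atan2(p_y, p_x) ≈ 136.70°.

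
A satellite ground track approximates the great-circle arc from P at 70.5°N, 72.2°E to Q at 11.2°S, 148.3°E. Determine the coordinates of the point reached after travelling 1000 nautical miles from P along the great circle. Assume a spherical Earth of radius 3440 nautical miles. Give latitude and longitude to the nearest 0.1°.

Convert each endpoint to a unit vector on the sphere (x = cos φ cos λ, y = cos φ sin λ, z = sin φ).
The central angle between the endpoints is δ = arccos(p₁·p₂) ≈ 1.675 rad (96.0°). The total great-circle distance is δ·R ≈ 1.675 × 3440 ≈ 5763 nmi, so the target fraction is f = 1000/5763 ≈ 0.174.
Interpolate at f ≈ 0.174 with slerp weights a = sin((1−f)δ)/sin δ ≈ 0.988, b = sin(fδ)/sin δ ≈ 0.288.
p = a·p₁ + b·p₂ ≈ (-0.140, 0.463, 0.875); φ = arcsin(p_z) ≈ 61.10°, λ = atan2(p_y, p_x) ≈ 106.80°.

≈ 61.1°N, 106.8°E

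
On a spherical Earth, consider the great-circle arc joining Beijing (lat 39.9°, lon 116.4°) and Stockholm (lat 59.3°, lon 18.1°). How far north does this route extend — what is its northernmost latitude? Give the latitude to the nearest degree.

≈ 64°

The great circle lies in the plane with unit normal n̂ = (p₁ × p₂)/|p₁ × p₂|.
Here n̂_z ≈ -0.446; the vertex latitude is φ_max = arccos|n̂_z| ≈ 63.5°.
Check via Clairaut: cos φ_max = |cos φ₁| · sin C = cos(39.9°)·sin(35.6°) ≈ 0.446, again giving ≈ 63.5°.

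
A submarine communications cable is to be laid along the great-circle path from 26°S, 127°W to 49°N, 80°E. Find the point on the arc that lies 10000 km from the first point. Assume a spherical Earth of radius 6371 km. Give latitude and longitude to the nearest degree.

Convert each endpoint to a unit vector on the sphere (x = cos φ cos λ, y = cos φ sin λ, z = sin φ).
The central angle between the endpoints is δ = arccos(p₁·p₂) ≈ 2.599 rad (148.9°). The total great-circle distance is δ·R ≈ 2.599 × 6371 ≈ 16557 km, so the target fraction is f = 10000/16557 ≈ 0.604.
Interpolate at f ≈ 0.604 with slerp weights a = sin((1−f)δ)/sin δ ≈ 1.659, b = sin(fδ)/sin δ ≈ 1.936.
p = a·p₁ + b·p₂ ≈ (-0.677, 0.060, 0.734); φ = arcsin(p_z) ≈ 47.21°, λ = atan2(p_y, p_x) ≈ 174.93°.

≈ 47°N, 175°E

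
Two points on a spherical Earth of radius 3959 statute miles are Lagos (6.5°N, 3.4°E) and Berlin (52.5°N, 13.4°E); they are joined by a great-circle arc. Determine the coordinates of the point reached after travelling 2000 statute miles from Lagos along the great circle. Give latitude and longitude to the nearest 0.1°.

≈ 35.1°N, 8.3°E

The haversine formula gives a central angle δ ≈ 0.816 rad (46.7°) between the endpoints. The total great-circle distance is δ·R ≈ 0.816 × 3959 ≈ 3229 mi, so the target fraction is f = 2000/3229 ≈ 0.619.
Interpolate at f ≈ 0.619 with slerp weights a = sin((1−f)δ)/sin δ ≈ 0.419, b = sin(fδ)/sin δ ≈ 0.665.
p = a·p₁ + b·p₂ ≈ (0.810, 0.118, 0.575); φ = arcsin(p_z) ≈ 35.09°, λ = atan2(p_y, p_x) ≈ 8.33°.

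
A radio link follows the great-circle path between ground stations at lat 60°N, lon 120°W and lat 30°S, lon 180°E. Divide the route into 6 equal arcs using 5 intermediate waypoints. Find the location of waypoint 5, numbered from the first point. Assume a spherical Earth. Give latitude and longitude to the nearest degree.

≈ lat 14°S, lon 172°W

Convert each endpoint to a unit vector on the sphere (x = cos φ cos λ, y = cos φ sin λ, z = sin φ).
The central angle between the endpoints is δ = arccos(p₁·p₂) ≈ 1.789 rad (102.5°).
Interpolate at f = 5/6 with slerp weights a = sin((1−f)δ)/sin δ ≈ 0.301, b = sin(fδ)/sin δ ≈ 1.021.
p = a·p₁ + b·p₂ ≈ (-0.959, -0.130, -0.250); φ = arcsin(p_z) ≈ -14.47°, λ = atan2(p_y, p_x) ≈ -172.27°.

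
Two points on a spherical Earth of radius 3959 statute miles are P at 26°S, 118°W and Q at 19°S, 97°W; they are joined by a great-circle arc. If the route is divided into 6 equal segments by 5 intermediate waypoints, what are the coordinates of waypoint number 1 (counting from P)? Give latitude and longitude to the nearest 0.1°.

From cos δ = sin φ₁ sin φ₂ + cos φ₁ cos φ₂ cos Δλ, the central angle is δ ≈ 0.359 rad (20.6°).
Interpolate at f = 1/6 with slerp weights a = sin((1−f)δ)/sin δ ≈ 0.839, b = sin(fδ)/sin δ ≈ 0.170.
p = a·p₁ + b·p₂ ≈ (-0.374, -0.825, -0.423); φ = arcsin(p_z) ≈ -25.03°, λ = atan2(p_y, p_x) ≈ -114.35°.

≈ 25.0°S, 114.4°W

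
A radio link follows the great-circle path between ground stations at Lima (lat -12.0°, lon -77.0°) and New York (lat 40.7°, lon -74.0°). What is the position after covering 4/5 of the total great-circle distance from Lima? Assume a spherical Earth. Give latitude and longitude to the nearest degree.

≈ lat 30°, lon -75°

Convert each endpoint to a unit vector on the sphere (x = cos φ cos λ, y = cos φ sin λ, z = sin φ).
The central angle between the endpoints is δ = arccos(p₁·p₂) ≈ 0.921 rad (52.8°).
Interpolate at f = 4/5 with slerp weights a = sin((1−f)δ)/sin δ ≈ 0.230, b = sin(fδ)/sin δ ≈ 0.844.
p = a·p₁ + b·p₂ ≈ (0.227, -0.834, 0.502); φ = arcsin(p_z) ≈ 30.16°, λ = atan2(p_y, p_x) ≈ -74.78°.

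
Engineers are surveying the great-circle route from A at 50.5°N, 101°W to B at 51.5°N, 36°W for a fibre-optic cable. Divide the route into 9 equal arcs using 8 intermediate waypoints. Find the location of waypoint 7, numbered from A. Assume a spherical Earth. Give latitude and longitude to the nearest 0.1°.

≈ 54.5°N, 49.8°W

The haversine formula gives a central angle δ ≈ 0.690 rad (39.5°) between the endpoints.
Interpolate at f = 7/9 with slerp weights a = sin((1−f)δ)/sin δ ≈ 0.240, b = sin(fδ)/sin δ ≈ 0.803.
p = a·p₁ + b·p₂ ≈ (0.375, -0.444, 0.814); φ = arcsin(p_z) ≈ 54.46°, λ = atan2(p_y, p_x) ≈ -49.77°.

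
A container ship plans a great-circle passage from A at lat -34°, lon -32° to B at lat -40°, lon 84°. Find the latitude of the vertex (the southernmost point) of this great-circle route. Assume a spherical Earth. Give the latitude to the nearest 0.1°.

The great circle lies in the plane with unit normal n̂ = (p₁ × p₂)/|p₁ × p₂|.
Here n̂_z ≈ +0.573; the vertex latitude is φ_max = arccos|n̂_z| ≈ 55.1°.

≈ -55.1°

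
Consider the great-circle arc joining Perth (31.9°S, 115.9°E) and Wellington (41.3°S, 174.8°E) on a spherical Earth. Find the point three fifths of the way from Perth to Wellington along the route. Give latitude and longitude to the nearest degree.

From cos δ = sin φ₁ sin φ₂ + cos φ₁ cos φ₂ cos Δλ, the central angle is δ ≈ 0.825 rad (47.3°).
Interpolate at f = 3/5 with slerp weights a = sin((1−f)δ)/sin δ ≈ 0.441, b = sin(fδ)/sin δ ≈ 0.647.
p = a·p₁ + b·p₂ ≈ (-0.647, 0.381, -0.660); φ = arcsin(p_z) ≈ -41.30°, λ = atan2(p_y, p_x) ≈ 149.53°.

≈ 41°S, 150°E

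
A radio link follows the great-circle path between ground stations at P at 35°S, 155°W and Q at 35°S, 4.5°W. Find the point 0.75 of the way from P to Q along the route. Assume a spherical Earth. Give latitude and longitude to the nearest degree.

≈ 57°S, 25°W

Convert each endpoint to a unit vector on the sphere (x = cos φ cos λ, y = cos φ sin λ, z = sin φ).
The central angle between the endpoints is δ = arccos(p₁·p₂) ≈ 1.829 rad (104.8°).
Interpolate at f = 0.75 with slerp weights a = sin((1−f)δ)/sin δ ≈ 0.457, b = sin(fδ)/sin δ ≈ 1.014.
p = a·p₁ + b·p₂ ≈ (0.489, -0.223, -0.843); φ = arcsin(p_z) ≈ -57.49°, λ = atan2(p_y, p_x) ≈ -24.54°.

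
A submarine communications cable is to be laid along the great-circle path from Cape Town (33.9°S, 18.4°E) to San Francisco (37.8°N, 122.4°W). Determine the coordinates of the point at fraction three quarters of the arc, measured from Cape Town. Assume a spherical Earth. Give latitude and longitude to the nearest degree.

From cos δ = sin φ₁ sin φ₂ + cos φ₁ cos φ₂ cos Δλ, the central angle is δ ≈ 2.587 rad (148.2°).
Interpolate at f = 3/4 with slerp weights a = sin((1−f)δ)/sin δ ≈ 1.144, b = sin(fδ)/sin δ ≈ 1.771.
p = a·p₁ + b·p₂ ≈ (0.151, -0.882, 0.447); φ = arcsin(p_z) ≈ 26.56°, λ = atan2(p_y, p_x) ≈ -80.25°.

≈ 27°N, 80°W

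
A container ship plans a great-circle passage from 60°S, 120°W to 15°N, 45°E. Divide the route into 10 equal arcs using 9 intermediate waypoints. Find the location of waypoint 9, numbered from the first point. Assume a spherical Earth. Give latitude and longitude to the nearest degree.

Write both endpoints as unit vectors p₁, p₂ with components (cos φ cos λ, cos φ sin λ, sin φ).
The central angle between the endpoints is δ = arccos(p₁·p₂) ≈ 2.333 rad (133.7°).
Interpolate at f = 9/10 with slerp weights a = sin((1−f)δ)/sin δ ≈ 0.320, b = sin(fδ)/sin δ ≈ 1.194.
p = a·p₁ + b·p₂ ≈ (0.735, 0.677, 0.032); φ = arcsin(p_z) ≈ 1.84°, λ = atan2(p_y, p_x) ≈ 42.63°.

≈ 2°N, 43°E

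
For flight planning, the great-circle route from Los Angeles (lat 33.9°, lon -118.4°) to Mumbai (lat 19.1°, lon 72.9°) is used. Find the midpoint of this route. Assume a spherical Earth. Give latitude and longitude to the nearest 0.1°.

Write both endpoints as unit vectors p₁, p₂ with components (cos φ cos λ, cos φ sin λ, sin φ).
The central angle between the endpoints is δ = arccos(p₁·p₂) ≈ 2.198 rad (125.9°).
Interpolate at f = 1/2 with slerp weights a = sin((1−f)δ)/sin δ ≈ 1.100, b = sin(fδ)/sin δ ≈ 1.100.
p = a·p₁ + b·p₂ ≈ (-0.129, 0.190, 0.973); φ = arcsin(p_z) ≈ 76.72°, λ = atan2(p_y, p_x) ≈ 124.04°.

≈ lat 76.7°, lon 124.0°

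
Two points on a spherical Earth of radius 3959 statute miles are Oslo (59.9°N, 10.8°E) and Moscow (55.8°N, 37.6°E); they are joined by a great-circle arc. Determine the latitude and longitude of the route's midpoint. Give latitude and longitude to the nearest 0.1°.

≈ (58.6°N, 25.0°E)

The haversine formula gives a central angle δ ≈ 0.257 rad (14.7°) between the endpoints.
Interpolate at f = 1/2 with slerp weights a = sin((1−f)δ)/sin δ ≈ 0.504, b = sin(fδ)/sin δ ≈ 0.504.
p = a·p₁ + b·p₂ ≈ (0.473, 0.220, 0.853); φ = arcsin(p_z) ≈ 58.56°, λ = atan2(p_y, p_x) ≈ 24.98°.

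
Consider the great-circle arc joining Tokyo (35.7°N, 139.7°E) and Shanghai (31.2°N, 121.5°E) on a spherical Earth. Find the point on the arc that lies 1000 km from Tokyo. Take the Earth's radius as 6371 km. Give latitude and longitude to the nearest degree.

≈ (33°N, 129°E)

Write both endpoints as unit vectors p₁, p₂ with components (cos φ cos λ, cos φ sin λ, sin φ).
The central angle between the endpoints is δ = arccos(p₁·p₂) ≈ 0.276 rad (15.8°). The total great-circle distance is δ·R ≈ 0.276 × 6371 ≈ 1758 km, so the target fraction is f = 1000/1758 ≈ 0.569.
Interpolate at f ≈ 0.569 with slerp weights a = sin((1−f)δ)/sin δ ≈ 0.436, b = sin(fδ)/sin δ ≈ 0.574.
p = a·p₁ + b·p₂ ≈ (-0.526, 0.647, 0.551); φ = arcsin(p_z) ≈ 33.47°, λ = atan2(p_y, p_x) ≈ 129.11°.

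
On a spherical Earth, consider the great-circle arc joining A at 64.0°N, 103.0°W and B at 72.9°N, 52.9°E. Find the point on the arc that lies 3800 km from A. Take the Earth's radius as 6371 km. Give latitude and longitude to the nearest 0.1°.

Convert each endpoint to a unit vector on the sphere (x = cos φ cos λ, y = cos φ sin λ, z = sin φ).
The central angle between the endpoints is δ = arccos(p₁·p₂) ≈ 0.736 rad (42.1°). The total great-circle distance is δ·R ≈ 0.736 × 6371 ≈ 4687 km, so the target fraction is f = 3800/4687 ≈ 0.811.
Interpolate at f ≈ 0.811 with slerp weights a = sin((1−f)δ)/sin δ ≈ 0.207, b = sin(fδ)/sin δ ≈ 0.837.
p = a·p₁ + b·p₂ ≈ (0.128, 0.108, 0.986); φ = arcsin(p_z) ≈ 80.36°, λ = atan2(p_y, p_x) ≈ 40.14°.

≈ 80.4°N, 40.1°E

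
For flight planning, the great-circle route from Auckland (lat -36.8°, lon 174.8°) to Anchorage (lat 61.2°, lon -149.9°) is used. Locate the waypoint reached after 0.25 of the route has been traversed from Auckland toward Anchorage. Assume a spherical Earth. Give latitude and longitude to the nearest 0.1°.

The haversine formula gives a central angle δ ≈ 1.782 rad (102.1°) between the endpoints.
Interpolate at f = 0.25 with slerp weights a = sin((1−f)δ)/sin δ ≈ 0.995, b = sin(fδ)/sin δ ≈ 0.441.
p = a·p₁ + b·p₂ ≈ (-0.977, -0.034, -0.210); φ = arcsin(p_z) ≈ -12.10°, λ = atan2(p_y, p_x) ≈ -177.99°.

≈ lat -12.1°, lon -178.0°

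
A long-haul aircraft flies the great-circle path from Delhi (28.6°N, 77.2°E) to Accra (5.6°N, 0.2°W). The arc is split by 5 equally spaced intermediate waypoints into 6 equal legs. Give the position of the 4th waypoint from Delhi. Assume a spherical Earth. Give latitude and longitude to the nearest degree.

≈ 17°N, 23°E

Convert each endpoint to a unit vector on the sphere (x = cos φ cos λ, y = cos φ sin λ, z = sin φ).
The central angle between the endpoints is δ = arccos(p₁·p₂) ≈ 1.331 rad (76.3°).
Interpolate at f = 4/6 with slerp weights a = sin((1−f)δ)/sin δ ≈ 0.442, b = sin(fδ)/sin δ ≈ 0.798.
p = a·p₁ + b·p₂ ≈ (0.880, 0.376, 0.289); φ = arcsin(p_z) ≈ 16.82°, λ = atan2(p_y, p_x) ≈ 23.10°.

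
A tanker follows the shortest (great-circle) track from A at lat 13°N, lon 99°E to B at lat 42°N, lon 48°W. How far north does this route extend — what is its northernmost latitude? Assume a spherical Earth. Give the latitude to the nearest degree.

The great circle lies in the plane with unit normal n̂ = (p₁ × p₂)/|p₁ × p₂|.
Here n̂_z ≈ -0.443; the vertex latitude is φ_max = arccos|n̂_z| ≈ 63.7°.
Check via Clairaut: cos φ_max = |cos φ₁| · sin C = cos(13.0°)·sin(27.1°) ≈ 0.443, again giving ≈ 63.7°.

≈ 64°N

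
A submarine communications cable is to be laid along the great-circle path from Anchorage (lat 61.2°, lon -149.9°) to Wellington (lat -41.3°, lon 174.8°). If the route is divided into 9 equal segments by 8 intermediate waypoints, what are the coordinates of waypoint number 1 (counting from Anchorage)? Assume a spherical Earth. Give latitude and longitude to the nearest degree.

≈ lat 50°, lon -158°

The haversine formula gives a central angle δ ≈ 1.858 rad (106.4°) between the endpoints.
Interpolate at f = 1/9 with slerp weights a = sin((1−f)δ)/sin δ ≈ 1.039, b = sin(fδ)/sin δ ≈ 0.214.
p = a·p₁ + b·p₂ ≈ (-0.593, -0.237, 0.770); φ = arcsin(p_z) ≈ 50.32°, λ = atan2(p_y, p_x) ≈ -158.25°.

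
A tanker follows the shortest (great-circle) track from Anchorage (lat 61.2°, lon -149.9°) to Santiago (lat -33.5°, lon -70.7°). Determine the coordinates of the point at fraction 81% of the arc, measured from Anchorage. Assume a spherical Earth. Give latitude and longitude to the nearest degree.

Write both endpoints as unit vectors p₁, p₂ with components (cos φ cos λ, cos φ sin λ, sin φ).
The central angle between the endpoints is δ = arccos(p₁·p₂) ≈ 1.991 rad (114.1°).
Interpolate at f = 0.81 with slerp weights a = sin((1−f)δ)/sin δ ≈ 0.405, b = sin(fδ)/sin δ ≈ 1.095.
p = a·p₁ + b·p₂ ≈ (0.133, -0.959, -0.249); φ = arcsin(p_z) ≈ -14.45°, λ = atan2(p_y, p_x) ≈ -82.11°.

≈ lat -14°, lon -82°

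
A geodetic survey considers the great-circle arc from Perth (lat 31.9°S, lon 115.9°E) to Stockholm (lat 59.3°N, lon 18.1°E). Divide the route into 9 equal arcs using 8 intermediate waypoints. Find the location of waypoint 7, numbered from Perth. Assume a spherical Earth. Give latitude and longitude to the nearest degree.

From cos δ = sin φ₁ sin φ₂ + cos φ₁ cos φ₂ cos Δλ, the central angle is δ ≈ 2.110 rad (120.9°).
Interpolate at f = 7/9 with slerp weights a = sin((1−f)δ)/sin δ ≈ 0.526, b = sin(fδ)/sin δ ≈ 1.162.
p = a·p₁ + b·p₂ ≈ (0.369, 0.586, 0.721); φ = arcsin(p_z) ≈ 46.15°, λ = atan2(p_y, p_x) ≈ 57.83°.

≈ lat 46°N, lon 58°E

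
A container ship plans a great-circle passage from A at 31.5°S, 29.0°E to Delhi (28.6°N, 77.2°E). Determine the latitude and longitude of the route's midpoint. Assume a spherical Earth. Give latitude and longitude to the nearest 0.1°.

≈ 1.6°S, 53.5°E

Write both endpoints as unit vectors p₁, p₂ with components (cos φ cos λ, cos φ sin λ, sin φ).
The central angle between the endpoints is δ = arccos(p₁·p₂) ≈ 1.319 rad (75.6°).
Interpolate at f = 1/2 with slerp weights a = sin((1−f)δ)/sin δ ≈ 0.633, b = sin(fδ)/sin δ ≈ 0.633.
p = a·p₁ + b·p₂ ≈ (0.595, 0.803, -0.028); φ = arcsin(p_z) ≈ -1.59°, λ = atan2(p_y, p_x) ≈ 53.48°.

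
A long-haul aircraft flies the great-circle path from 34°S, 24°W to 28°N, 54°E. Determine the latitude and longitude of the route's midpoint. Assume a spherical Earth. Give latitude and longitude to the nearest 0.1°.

Convert each endpoint to a unit vector on the sphere (x = cos φ cos λ, y = cos φ sin λ, z = sin φ).
The central angle between the endpoints is δ = arccos(p₁·p₂) ≈ 1.681 rad (96.3°).
Interpolate at f = 1/2 with slerp weights a = sin((1−f)δ)/sin δ ≈ 0.750, b = sin(fδ)/sin δ ≈ 0.750.
p = a·p₁ + b·p₂ ≈ (0.957, 0.283, -0.067); φ = arcsin(p_z) ≈ -3.86°, λ = atan2(p_y, p_x) ≈ 16.46°.

≈ 3.9°S, 16.5°E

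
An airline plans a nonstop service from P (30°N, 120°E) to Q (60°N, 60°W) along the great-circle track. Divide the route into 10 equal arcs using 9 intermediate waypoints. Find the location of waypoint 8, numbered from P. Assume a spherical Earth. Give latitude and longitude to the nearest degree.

Write both endpoints as unit vectors p₁, p₂ with components (cos φ cos λ, cos φ sin λ, sin φ).
The central angle between the endpoints is δ = arccos(p₁·p₂) ≈ 1.571 rad (90.0°).
Interpolate at f = 8/10 with slerp weights a = sin((1−f)δ)/sin δ ≈ 0.309, b = sin(fδ)/sin δ ≈ 0.951.
p = a·p₁ + b·p₂ ≈ (0.104, -0.180, 0.978); φ = arcsin(p_z) ≈ 78.00°, λ = atan2(p_y, p_x) ≈ -60.00°.

≈ (78°N, 60°W)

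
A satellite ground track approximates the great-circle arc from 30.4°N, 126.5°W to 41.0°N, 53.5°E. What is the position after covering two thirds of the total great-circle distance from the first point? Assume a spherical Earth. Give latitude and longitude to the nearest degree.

Write both endpoints as unit vectors p₁, p₂ with components (cos φ cos λ, cos φ sin λ, sin φ).
The central angle between the endpoints is δ = arccos(p₁·p₂) ≈ 1.895 rad (108.6°).
Interpolate at f = 2/3 with slerp weights a = sin((1−f)δ)/sin δ ≈ 0.623, b = sin(fδ)/sin δ ≈ 1.006.
p = a·p₁ + b·p₂ ≈ (0.132, 0.178, 0.975); φ = arcsin(p_z) ≈ 77.20°, λ = atan2(p_y, p_x) ≈ 53.50°.

≈ 77°N, 53°E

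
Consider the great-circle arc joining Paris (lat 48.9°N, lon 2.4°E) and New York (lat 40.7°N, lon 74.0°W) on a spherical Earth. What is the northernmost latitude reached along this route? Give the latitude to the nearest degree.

≈ 52°N

The great circle lies in the plane with unit normal n̂ = (p₁ × p₂)/|p₁ × p₂|.
Here n̂_z ≈ -0.610; the vertex latitude is φ_max = arccos|n̂_z| ≈ 52.4°.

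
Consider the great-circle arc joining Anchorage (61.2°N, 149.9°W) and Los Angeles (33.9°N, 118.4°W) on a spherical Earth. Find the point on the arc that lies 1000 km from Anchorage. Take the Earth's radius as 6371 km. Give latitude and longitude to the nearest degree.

The haversine formula gives a central angle δ ≈ 0.592 rad (33.9°) between the endpoints. The total great-circle distance is δ·R ≈ 0.592 × 6371 ≈ 3773 km, so the target fraction is f = 1000/3773 ≈ 0.265.
Interpolate at f ≈ 0.265 with slerp weights a = sin((1−f)δ)/sin δ ≈ 0.755, b = sin(fδ)/sin δ ≈ 0.280.
p = a·p₁ + b·p₂ ≈ (-0.425, -0.387, 0.818); φ = arcsin(p_z) ≈ 54.90°, λ = atan2(p_y, p_x) ≈ -137.71°.

≈ 55°N, 138°W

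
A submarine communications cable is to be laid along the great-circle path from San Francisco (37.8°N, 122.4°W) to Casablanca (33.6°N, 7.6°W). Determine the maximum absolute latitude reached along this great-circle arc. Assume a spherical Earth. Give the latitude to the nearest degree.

≈ 53°N

The great circle lies in the plane with unit normal n̂ = (p₁ × p₂)/|p₁ × p₂|.
Here n̂_z ≈ +0.599; the vertex latitude is φ_max = arccos|n̂_z| ≈ 53.2°.
Check via Clairaut: cos φ_max = |cos φ₁| · sin C = cos(37.8°)·sin(49.3°) ≈ 0.599, again giving ≈ 53.2°.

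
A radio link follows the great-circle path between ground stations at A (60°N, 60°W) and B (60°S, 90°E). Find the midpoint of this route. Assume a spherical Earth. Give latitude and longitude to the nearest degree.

≈ (0°N, 15°E)

Convert each endpoint to a unit vector on the sphere (x = cos φ cos λ, y = cos φ sin λ, z = sin φ).
The central angle between the endpoints is δ = arccos(p₁·p₂) ≈ 2.882 rad (165.1°).
Interpolate at f = 1/2 with slerp weights a = sin((1−f)δ)/sin δ ≈ 3.864, b = sin(fδ)/sin δ ≈ 3.864.
p = a·p₁ + b·p₂ ≈ (0.966, 0.259, 0.000); φ = arcsin(p_z) ≈ 0.00°, λ = atan2(p_y, p_x) ≈ 15.00°.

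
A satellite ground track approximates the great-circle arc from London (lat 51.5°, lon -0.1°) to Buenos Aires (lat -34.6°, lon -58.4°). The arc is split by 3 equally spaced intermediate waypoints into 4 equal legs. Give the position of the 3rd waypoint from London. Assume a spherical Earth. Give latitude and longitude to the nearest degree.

≈ lat -13°, lon -45°

Convert each endpoint to a unit vector on the sphere (x = cos φ cos λ, y = cos φ sin λ, z = sin φ).
The central angle between the endpoints is δ = arccos(p₁·p₂) ≈ 1.747 rad (100.1°).
Interpolate at f = 3/4 with slerp weights a = sin((1−f)δ)/sin δ ≈ 0.430, b = sin(fδ)/sin δ ≈ 0.981.
p = a·p₁ + b·p₂ ≈ (0.691, -0.689, -0.221); φ = arcsin(p_z) ≈ -12.77°, λ = atan2(p_y, p_x) ≈ -44.91°.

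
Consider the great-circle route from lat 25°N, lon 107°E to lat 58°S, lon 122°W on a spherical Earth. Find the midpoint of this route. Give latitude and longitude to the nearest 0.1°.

Write both endpoints as unit vectors p₁, p₂ with components (cos φ cos λ, cos φ sin λ, sin φ).
The central angle between the endpoints is δ = arccos(p₁·p₂) ≈ 2.310 rad (132.3°).
Interpolate at f = 1/2 with slerp weights a = sin((1−f)δ)/sin δ ≈ 1.237, b = sin(fδ)/sin δ ≈ 1.237.
p = a·p₁ + b·p₂ ≈ (-0.675, 0.516, -0.526); φ = arcsin(p_z) ≈ -31.77°, λ = atan2(p_y, p_x) ≈ 142.60°.

≈ lat 31.8°S, lon 142.6°E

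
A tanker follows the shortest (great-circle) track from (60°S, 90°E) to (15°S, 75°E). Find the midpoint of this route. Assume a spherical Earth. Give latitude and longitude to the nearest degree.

≈ (38°S, 80°E)

From cos δ = sin φ₁ sin φ₂ + cos φ₁ cos φ₂ cos Δλ, the central angle is δ ≈ 0.808 rad (46.3°).
Interpolate at f = 1/2 with slerp weights a = sin((1−f)δ)/sin δ ≈ 0.544, b = sin(fδ)/sin δ ≈ 0.544.
p = a·p₁ + b·p₂ ≈ (0.136, 0.779, -0.612); φ = arcsin(p_z) ≈ -37.71°, λ = atan2(p_y, p_x) ≈ 80.10°.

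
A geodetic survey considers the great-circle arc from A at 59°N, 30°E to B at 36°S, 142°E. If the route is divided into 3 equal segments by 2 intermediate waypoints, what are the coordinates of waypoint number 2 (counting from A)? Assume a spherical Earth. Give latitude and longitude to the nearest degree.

Convert each endpoint to a unit vector on the sphere (x = cos φ cos λ, y = cos φ sin λ, z = sin φ).
The central angle between the endpoints is δ = arccos(p₁·p₂) ≈ 2.292 rad (131.3°).
Interpolate at f = 2/3 with slerp weights a = sin((1−f)δ)/sin δ ≈ 0.921, b = sin(fδ)/sin δ ≈ 1.330.
p = a·p₁ + b·p₂ ≈ (-0.437, 0.899, 0.008); φ = arcsin(p_z) ≈ 0.43°, λ = atan2(p_y, p_x) ≈ 115.92°.

≈ 0°N, 116°E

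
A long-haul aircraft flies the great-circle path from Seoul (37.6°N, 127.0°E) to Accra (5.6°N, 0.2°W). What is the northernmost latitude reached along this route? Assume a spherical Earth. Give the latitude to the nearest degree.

≈ 46°N

The great circle lies in the plane with unit normal n̂ = (p₁ × p₂)/|p₁ × p₂|.
Here n̂_z ≈ -0.691; the vertex latitude is φ_max = arccos|n̂_z| ≈ 46.3°.
Check via Clairaut: cos φ_max = |cos φ₁| · sin C = cos(37.6°)·sin(60.7°) ≈ 0.691, again giving ≈ 46.3°.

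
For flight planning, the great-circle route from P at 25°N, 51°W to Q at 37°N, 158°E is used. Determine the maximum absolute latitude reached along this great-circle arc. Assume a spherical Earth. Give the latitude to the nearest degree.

The great circle lies in the plane with unit normal n̂ = (p₁ × p₂)/|p₁ × p₂|.
Here n̂_z ≈ -0.379; the vertex latitude is φ_max = arccos|n̂_z| ≈ 67.7°.
Check via Clairaut: cos φ_max = |cos φ₁| · sin C = cos(25.0°)·sin(24.7°) ≈ 0.379, again giving ≈ 67.7°.

≈ 68°N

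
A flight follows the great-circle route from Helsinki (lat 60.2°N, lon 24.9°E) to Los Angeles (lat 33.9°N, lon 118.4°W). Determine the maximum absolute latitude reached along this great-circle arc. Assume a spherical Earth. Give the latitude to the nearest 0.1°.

≈ 75.6°N

The great circle lies in the plane with unit normal n̂ = (p₁ × p₂)/|p₁ × p₂|.
Here n̂_z ≈ -0.249; the vertex latitude is φ_max = arccos|n̂_z| ≈ 75.6°.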